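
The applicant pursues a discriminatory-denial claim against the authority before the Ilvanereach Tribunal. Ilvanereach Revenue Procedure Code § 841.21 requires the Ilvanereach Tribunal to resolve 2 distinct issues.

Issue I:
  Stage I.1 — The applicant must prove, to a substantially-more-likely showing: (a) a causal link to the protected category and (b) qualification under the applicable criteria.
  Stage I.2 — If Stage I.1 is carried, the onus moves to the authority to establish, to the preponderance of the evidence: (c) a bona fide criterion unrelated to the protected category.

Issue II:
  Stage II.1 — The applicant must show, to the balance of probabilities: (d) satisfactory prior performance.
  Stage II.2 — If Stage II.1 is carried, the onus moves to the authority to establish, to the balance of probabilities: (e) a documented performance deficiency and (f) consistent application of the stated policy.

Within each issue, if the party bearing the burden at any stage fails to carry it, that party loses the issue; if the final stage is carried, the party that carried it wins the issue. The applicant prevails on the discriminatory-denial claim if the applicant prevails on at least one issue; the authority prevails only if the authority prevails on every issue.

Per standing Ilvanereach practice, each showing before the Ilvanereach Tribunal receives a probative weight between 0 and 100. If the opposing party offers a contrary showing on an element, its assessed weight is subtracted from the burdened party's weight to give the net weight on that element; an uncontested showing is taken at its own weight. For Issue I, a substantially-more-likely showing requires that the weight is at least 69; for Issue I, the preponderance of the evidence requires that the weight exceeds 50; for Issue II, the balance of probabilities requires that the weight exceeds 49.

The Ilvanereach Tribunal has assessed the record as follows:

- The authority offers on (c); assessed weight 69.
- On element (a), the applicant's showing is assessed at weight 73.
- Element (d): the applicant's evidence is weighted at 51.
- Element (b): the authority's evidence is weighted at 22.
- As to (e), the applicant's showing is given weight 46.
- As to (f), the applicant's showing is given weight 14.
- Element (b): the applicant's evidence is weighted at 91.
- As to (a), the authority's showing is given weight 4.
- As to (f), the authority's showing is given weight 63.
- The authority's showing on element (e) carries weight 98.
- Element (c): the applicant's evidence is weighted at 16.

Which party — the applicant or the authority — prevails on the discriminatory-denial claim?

applicant

— Issue I —
At Stage I.1 the applicant must meet a substantially-more-likely showing (weight is at least 69): on (a) the weight is 73 less the opposing 4 gives net 69, ≥ 69, so (a) meets the standard; on (b) the weight is 91 less the opposing 22 gives net 69, which does reach 69, so (b) meets the standard.
  Stage I.1 carried; the burden shifts to the authority.
At Stage I.2 the authority must meet the preponderance of the evidence (weight exceeds 50): on (c) the weight is 69 less the opposing 16 gives net 53, > 50, so (c) meets the standard.
  Stage I.2 carried; the final stage is satisfied.
Every stage carried; the authority prevails on this issue.
— Issue II —
Stage II.1 — burden on applicant; standard: the balance of probabilities (weight exceeds 49).
    (d): 51 > 49 [met]
  Stage II.1 carried; the burden shifts to the authority.
Stage II.2 — burden on authority; standard: the balance of probabilities (weight exceeds 49).
    (e): 98 − 46 = 52 > 49 [met]
    (f): 63 − 14 = 49 ≤ 49 [not met]
  The authority does not carry Stage II.2.
So the applicant prevails on this issue.
Per-issue: Issue I → authority; Issue II → applicant. The applicant must prevail on at least one issue; overall, the applicant prevails.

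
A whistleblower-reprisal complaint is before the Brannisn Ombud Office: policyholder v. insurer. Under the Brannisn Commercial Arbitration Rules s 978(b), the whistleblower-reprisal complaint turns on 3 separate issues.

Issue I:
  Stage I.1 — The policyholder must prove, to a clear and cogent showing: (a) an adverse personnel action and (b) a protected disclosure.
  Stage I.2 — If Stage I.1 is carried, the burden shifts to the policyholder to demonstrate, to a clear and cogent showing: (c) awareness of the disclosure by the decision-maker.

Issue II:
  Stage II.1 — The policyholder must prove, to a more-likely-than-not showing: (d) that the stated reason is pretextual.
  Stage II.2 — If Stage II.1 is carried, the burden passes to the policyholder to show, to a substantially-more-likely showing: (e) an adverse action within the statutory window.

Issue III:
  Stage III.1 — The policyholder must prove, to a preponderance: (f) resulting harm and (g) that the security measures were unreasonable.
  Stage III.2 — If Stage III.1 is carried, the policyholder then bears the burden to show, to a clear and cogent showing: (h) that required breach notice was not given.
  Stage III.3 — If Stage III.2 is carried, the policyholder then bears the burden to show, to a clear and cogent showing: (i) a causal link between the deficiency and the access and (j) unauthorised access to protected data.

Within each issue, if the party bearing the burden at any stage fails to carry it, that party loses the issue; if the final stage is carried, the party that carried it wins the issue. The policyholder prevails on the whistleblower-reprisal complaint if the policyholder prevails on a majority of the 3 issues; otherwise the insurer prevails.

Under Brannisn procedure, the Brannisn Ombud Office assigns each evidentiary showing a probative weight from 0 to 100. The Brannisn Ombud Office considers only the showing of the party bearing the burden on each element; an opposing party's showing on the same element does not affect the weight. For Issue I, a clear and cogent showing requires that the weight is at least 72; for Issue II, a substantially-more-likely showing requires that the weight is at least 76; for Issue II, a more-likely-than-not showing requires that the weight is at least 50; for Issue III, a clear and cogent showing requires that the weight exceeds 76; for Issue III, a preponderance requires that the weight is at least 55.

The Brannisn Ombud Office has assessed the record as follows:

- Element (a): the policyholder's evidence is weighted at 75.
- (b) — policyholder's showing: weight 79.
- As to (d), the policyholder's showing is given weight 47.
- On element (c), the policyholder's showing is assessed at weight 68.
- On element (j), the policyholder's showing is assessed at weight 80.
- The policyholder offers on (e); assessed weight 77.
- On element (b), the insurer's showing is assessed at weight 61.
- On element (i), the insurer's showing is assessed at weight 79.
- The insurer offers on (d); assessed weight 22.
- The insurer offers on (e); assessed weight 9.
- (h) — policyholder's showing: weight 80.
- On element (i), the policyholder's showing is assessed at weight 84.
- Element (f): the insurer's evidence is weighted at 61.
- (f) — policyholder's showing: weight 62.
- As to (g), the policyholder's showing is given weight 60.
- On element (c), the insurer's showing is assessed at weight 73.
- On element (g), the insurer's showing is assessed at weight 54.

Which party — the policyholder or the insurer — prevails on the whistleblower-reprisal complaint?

insurer

— Issue I —
At Stage I.1 the policyholder must meet a clear and cogent showing (weight is at least 72): on (a) the weight is 75, which does reach 72, so (a) meets the standard; on (b) the weight is 79 (the insurer's 61 is given no effect), ≥ 72, so (b) meets the standard.
  Stage I.1 is satisfied; the policyholder continues to bear the burden.
At Stage I.2 the policyholder must meet a clear and cogent showing (weight is at least 72): on (c) the weight is 68 (the insurer's 73 is given no effect), < 72, so (c) does not meet the standard.
  Not every element is met, so the policyholder fails to carry Stage I.2.
So the insurer prevails on this issue.
— Issue II —
Stage II.1 — burden on policyholder; standard: a more-likely-than-not showing (weight is at least 50).
    (d): 47 (insurer's 22 disregarded) < 50 [not met]
  Not every element is met, so the policyholder fails to carry Stage II.1.
The insurer prevails on this issue.
— Issue III —
Stage III.1 (policyholder, a preponderance, weight is at least 55): (f) 62 (insurer's 61 disregarded) ≥ 55 — meets; (g) 60 (insurer's 54 disregarded) ≥ 55 — meets.
  Stage III.1 carried; the burden remains with the policyholder.
Stage III.2 (policyholder, a clear and cogent showing, weight exceeds 76): (h) 80 > 76 — meets.
  All elements met. The policyholder retains the burden for Stage III.3.
Stage III.3 (policyholder, a clear and cogent showing, weight exceeds 76): (i) 84 (insurer's 79 disregarded) > 76 — meets; (j) 80 > 76 — meets.
  All elements met at the final stage.
All stages carried — the policyholder prevails on this issue.
Per-issue: Issue I → insurer; Issue II → insurer; Issue III → policyholder. The policyholder must prevail on a majority of issues; overall, the insurer prevails.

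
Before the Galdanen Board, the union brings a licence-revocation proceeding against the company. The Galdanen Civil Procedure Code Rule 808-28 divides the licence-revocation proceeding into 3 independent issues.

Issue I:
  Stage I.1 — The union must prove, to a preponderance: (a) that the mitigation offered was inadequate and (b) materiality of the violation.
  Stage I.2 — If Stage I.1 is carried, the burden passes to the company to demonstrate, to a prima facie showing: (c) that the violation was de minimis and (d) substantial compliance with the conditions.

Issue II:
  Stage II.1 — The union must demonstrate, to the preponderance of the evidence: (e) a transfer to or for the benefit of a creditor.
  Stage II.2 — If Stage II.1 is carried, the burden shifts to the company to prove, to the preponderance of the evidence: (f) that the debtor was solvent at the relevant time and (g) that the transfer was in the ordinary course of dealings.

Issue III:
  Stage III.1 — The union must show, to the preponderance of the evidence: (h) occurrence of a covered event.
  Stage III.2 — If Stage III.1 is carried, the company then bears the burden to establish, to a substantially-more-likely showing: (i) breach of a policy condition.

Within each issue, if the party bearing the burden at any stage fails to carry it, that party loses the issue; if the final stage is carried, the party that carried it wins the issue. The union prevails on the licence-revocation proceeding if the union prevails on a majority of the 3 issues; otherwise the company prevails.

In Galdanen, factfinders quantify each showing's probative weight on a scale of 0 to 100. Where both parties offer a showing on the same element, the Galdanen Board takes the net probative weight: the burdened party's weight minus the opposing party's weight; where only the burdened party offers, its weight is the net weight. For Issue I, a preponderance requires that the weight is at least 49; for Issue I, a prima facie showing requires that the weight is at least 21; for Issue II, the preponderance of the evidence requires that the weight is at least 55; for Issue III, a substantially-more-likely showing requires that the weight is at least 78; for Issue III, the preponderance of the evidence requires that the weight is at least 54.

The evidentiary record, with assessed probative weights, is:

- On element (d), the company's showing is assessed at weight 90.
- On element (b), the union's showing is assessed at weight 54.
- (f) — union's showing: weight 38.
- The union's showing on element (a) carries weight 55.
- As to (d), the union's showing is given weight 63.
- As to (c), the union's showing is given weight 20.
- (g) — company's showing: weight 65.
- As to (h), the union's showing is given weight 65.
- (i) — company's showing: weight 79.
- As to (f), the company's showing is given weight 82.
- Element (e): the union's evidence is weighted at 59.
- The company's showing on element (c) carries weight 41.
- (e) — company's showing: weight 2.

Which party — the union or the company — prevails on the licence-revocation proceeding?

company

— Issue I —
Stage I.1 (union, a preponderance, weight is at least 49): (a) 55 ≥ 49 — meets; (b) 54 ≥ 49 — meets.
  Stage I.1 carried; the burden shifts to the company.
Stage I.2 (company, a prima facie showing, weight is at least 21): (c) net 41−20=21 ≥ 21 — meets; (d) net 90−63=27 ≥ 21 — meets.
  The company carries the last stage.
All stages carried — the company prevails on this issue.
— Issue II —
Stage II.1 (union, the preponderance of the evidence, weight is at least 55): (e) net 59−2=57 ≥ 55 — meets.
  All elements met. The burden passes to the company.
Stage II.2 (company, the preponderance of the evidence, weight is at least 55): (f) net 82−38=44 < 55 — fails; (g) 65 ≥ 55 — meets.
  The company does not carry Stage II.2.
The analysis ends at Stage II.2; the union prevails on this issue.
— Issue III —
Stage III.1 — burden on union; standard: the preponderance of the evidence (weight is at least 54).
    (h): 65 ≥ 54 [met]
  Stage III.1 is satisfied; the onus moves to the company.
Stage III.2 — burden on company; standard: a substantially-more-likely showing (weight is at least 78).
    (i): 79 ≥ 78 [met]
  Stage III.2 carried; the final stage is satisfied.
Every stage carried; the company prevails on this issue.
Per-issue: Issue I → company; Issue II → union; Issue III → company. The union must prevail on a majority of issues; overall, the company prevails.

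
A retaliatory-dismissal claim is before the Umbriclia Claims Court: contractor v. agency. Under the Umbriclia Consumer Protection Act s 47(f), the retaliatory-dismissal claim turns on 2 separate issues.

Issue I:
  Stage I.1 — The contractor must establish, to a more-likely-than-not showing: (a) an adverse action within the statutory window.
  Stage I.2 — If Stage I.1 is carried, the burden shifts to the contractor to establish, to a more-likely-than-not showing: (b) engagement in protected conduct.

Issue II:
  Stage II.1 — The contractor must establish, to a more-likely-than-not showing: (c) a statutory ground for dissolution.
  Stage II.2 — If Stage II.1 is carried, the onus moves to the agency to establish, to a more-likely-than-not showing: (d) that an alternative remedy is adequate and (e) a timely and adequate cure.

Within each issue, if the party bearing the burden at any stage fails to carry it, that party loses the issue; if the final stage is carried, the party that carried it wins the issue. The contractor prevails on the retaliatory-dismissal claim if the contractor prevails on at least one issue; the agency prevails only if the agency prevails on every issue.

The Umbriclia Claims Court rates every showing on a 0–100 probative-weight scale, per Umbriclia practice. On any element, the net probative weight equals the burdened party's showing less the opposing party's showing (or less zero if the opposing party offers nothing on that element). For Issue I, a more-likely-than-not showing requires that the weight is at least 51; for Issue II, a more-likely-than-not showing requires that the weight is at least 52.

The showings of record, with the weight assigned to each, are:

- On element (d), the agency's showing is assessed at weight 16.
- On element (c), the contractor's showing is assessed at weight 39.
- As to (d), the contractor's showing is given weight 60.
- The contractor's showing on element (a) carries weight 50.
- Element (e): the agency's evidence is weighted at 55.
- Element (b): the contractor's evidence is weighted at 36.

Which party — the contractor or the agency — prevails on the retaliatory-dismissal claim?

— Issue I —
Stage I.1 — burden on contractor; standard: a more-likely-than-not showing (weight is at least 51).
    (a): 50 < 51 [not met]
  The contractor does not carry Stage I.1.
So the agency prevails on this issue.
— Issue II —
Stage II.1 — burden on contractor; standard: a more-likely-than-not showing (weight is at least 52).
    (c): 39 < 52 [not met]
  Stage II.1 not carried; the contractor fails its burden.
So the agency prevails on this issue.
Per-issue: Issue I → agency; Issue II → agency. The contractor must prevail on at least one issue; overall, the agency prevails.

agency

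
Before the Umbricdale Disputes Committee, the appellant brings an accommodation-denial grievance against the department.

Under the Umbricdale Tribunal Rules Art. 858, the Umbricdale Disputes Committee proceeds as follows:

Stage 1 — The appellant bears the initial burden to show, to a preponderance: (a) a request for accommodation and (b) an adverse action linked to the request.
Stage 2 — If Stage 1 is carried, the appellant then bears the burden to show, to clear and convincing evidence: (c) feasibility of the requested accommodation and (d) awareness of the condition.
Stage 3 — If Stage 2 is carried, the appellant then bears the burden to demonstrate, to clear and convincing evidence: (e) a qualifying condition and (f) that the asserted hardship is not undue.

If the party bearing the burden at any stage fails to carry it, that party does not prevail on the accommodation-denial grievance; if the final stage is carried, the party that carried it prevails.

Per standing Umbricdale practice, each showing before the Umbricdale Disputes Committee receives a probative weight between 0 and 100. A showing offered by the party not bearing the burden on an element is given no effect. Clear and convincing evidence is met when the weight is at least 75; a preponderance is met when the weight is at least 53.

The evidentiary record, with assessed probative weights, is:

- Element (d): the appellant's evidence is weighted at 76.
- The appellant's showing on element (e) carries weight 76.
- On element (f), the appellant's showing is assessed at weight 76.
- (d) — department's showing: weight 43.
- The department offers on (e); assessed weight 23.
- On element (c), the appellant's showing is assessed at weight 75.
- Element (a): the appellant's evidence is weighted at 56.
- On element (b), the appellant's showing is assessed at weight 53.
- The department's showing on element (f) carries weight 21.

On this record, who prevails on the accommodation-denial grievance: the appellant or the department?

At Stage 1 the appellant must meet a preponderance (weight is at least 53): on (a) the weight is 56, ≥ 53, so (a) meets the standard; on (b) the weight is 53, ≥ 53, so (b) meets the standard.
  All elements met. The appellant retains the burden for Stage 2.
At Stage 2 the appellant must meet clear and convincing evidence (weight is at least 75): on (c) the weight is 75, ≥ 75, so (c) meets the standard; on (d) the weight is 76 (the department's 43 is given no effect), which does reach 75, so (d) meets the standard.
  Stage 2 is satisfied; the appellant continues to bear the burden.
At Stage 3 the appellant must meet clear and convincing evidence (weight is at least 75): on (e) the weight is 76 (the department's 23 is given no effect), ≥ 75, so (e) meets the standard; on (f) the weight is 76 (the department's 21 is given no effect), ≥ 75, so (f) meets the standard.
  Stage 3 carried; the final stage is satisfied.
Every stage carried; the appellant prevails.

appellant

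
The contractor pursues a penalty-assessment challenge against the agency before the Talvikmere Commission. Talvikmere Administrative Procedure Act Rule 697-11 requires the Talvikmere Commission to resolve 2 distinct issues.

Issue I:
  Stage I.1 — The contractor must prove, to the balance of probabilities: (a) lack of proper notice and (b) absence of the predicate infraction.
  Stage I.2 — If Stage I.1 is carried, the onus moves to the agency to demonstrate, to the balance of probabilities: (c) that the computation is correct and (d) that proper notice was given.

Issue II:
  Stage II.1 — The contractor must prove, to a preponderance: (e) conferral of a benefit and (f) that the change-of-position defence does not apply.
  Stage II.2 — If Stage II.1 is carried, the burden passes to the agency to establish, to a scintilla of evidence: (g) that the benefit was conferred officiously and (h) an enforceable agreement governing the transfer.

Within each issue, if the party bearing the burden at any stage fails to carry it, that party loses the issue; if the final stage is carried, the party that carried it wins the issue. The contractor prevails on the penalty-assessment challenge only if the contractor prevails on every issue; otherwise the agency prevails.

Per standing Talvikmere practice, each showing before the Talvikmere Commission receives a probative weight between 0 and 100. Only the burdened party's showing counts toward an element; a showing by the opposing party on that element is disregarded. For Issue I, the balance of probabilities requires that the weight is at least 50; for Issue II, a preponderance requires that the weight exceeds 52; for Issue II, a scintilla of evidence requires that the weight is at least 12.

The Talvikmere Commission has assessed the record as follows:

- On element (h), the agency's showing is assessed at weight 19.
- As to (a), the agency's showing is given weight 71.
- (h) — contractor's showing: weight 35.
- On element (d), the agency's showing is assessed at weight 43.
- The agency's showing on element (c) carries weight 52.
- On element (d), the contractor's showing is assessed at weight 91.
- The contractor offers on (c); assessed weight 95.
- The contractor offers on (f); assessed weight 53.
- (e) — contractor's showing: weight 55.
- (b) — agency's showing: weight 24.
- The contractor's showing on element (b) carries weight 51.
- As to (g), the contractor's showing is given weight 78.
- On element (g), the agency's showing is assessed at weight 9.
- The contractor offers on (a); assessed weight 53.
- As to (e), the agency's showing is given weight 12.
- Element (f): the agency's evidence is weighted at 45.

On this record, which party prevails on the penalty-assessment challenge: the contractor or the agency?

contractor

— Issue I —
Stage I.1 (contractor, the balance of probabilities, weight is at least 50): (a) 53 (agency's 71 disregarded) ≥ 50 — meets; (b) 51 (agency's 24 disregarded) ≥ 50 — meets.
  Stage I.1 is satisfied; the onus moves to the agency.
Stage I.2 (agency, the balance of probabilities, weight is at least 50): (c) 52 (contractor's 95 disregarded) ≥ 50 — meets; (d) 43 (contractor's 91 disregarded) < 50 — fails.
  Stage I.2 not carried; the agency fails its burden.
The contractor prevails on this issue.
— Issue II —
At Stage II.1 the contractor must meet a preponderance (weight exceeds 52): on (e) the weight is 55 (the agency's 12 is given no effect), > 52, so (e) meets the standard; on (f) the weight is 53 (the agency's 45 is given no effect), > 52, so (f) meets the standard.
  The contractor carries Stage II.1; the agency now bears the burden.
At Stage II.2 the agency must meet a scintilla of evidence (weight is at least 12): on (g) the weight is 9 (the contractor's 78 is given no effect), < 12, so (g) does not meet the standard; on (h) the weight is 19 (the contractor's 35 is given no effect), ≥ 12, so (h) meets the standard.
  Not every element is met, so the agency fails to carry Stage II.2.
So the contractor prevails on this issue.
Per-issue: Issue I → contractor; Issue II → contractor. The contractor must prevail on every issue; overall, the contractor prevails.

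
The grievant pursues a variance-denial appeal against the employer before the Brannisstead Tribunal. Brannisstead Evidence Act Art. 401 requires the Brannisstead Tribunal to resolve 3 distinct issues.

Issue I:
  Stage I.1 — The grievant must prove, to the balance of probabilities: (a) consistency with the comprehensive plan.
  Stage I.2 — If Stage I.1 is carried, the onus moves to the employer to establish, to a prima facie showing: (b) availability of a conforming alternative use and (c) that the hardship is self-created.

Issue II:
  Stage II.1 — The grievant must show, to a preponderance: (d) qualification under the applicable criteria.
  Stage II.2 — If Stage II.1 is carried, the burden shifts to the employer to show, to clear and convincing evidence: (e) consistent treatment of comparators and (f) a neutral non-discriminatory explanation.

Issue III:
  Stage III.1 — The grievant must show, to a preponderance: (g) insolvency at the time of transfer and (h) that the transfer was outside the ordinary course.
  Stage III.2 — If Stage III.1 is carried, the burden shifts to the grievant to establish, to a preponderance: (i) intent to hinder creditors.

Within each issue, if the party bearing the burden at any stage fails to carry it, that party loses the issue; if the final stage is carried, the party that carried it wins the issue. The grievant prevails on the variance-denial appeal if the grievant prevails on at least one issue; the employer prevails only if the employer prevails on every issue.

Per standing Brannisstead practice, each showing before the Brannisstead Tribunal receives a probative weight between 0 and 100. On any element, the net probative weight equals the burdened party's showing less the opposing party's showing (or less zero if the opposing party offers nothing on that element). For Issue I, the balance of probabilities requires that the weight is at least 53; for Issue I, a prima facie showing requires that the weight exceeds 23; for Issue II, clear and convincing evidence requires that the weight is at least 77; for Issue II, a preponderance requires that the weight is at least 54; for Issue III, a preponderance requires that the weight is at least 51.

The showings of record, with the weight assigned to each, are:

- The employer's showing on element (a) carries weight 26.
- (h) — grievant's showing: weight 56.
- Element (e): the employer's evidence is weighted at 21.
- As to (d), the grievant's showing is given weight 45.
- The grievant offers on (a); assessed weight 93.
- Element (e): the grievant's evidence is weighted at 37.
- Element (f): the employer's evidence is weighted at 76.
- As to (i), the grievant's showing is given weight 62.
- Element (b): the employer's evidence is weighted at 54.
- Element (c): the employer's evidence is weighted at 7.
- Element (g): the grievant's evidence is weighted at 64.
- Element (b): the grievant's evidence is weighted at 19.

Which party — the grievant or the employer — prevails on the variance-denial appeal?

— Issue I —
Stage I.1 — burden on grievant; standard: the balance of probabilities (weight is at least 53).
    (a): 93 − 26 = 67 ≥ 53 [met]
  The grievant carries Stage I.1; the employer now bears the burden.
Stage I.2 — burden on employer; standard: a prima facie showing (weight exceeds 23).
    (b): 54 − 19 = 35 > 23 [met]
    (c): 7 ≤ 23 [not met]
  Stage I.2 not carried; the employer fails its burden.
So the grievant prevails on this issue.
— Issue II —
At Stage II.1 the grievant must meet a preponderance (weight is at least 54): on (d) the weight is 45, < 54, so (d) does not meet the standard.
  Stage II.1 not carried; the grievant fails its burden.
So the employer prevails on this issue.
— Issue III —
Stage III.1 — burden on grievant; standard: a preponderance (weight is at least 51).
    (g): 64 ≥ 51 [met]
    (h): 56 ≥ 51 [met]
  Stage III.1 is satisfied; the grievant continues to bear the burden.
Stage III.2 — burden on grievant; standard: a preponderance (weight is at least 51).
    (i): 62 ≥ 51 [met]
  The grievant carries the last stage.
Every stage carried; the grievant prevails on this issue.
Per-issue: Issue I → grievant; Issue II → employer; Issue III → grievant. The grievant must prevail on at least one issue; overall, the grievant prevails.

grievant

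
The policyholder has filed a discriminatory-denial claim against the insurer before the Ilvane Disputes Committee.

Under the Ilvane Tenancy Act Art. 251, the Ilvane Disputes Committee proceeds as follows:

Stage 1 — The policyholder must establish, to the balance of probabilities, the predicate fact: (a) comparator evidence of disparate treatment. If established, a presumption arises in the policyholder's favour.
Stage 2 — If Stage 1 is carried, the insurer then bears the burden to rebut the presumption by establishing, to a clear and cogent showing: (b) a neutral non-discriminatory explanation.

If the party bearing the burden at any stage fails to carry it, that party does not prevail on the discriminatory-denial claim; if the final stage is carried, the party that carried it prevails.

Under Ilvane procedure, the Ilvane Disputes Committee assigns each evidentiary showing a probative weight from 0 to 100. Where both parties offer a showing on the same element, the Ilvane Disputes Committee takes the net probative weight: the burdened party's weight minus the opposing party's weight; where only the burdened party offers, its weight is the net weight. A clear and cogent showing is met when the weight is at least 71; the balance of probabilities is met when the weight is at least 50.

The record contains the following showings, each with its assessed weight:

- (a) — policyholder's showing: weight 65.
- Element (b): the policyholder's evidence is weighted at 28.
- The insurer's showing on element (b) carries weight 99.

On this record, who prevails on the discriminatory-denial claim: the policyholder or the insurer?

At Stage 1 the policyholder must meet the balance of probabilities (weight is at least 50): on (a) the weight is 65, ≥ 50, so (a) meets the standard.
  Stage 1 carried; the burden shifts to the insurer.
At Stage 2 the insurer must meet a clear and cogent showing (weight is at least 71): on (b) the weight is 99 less the opposing 28 gives net 71, which does reach 71, so (b) meets the standard.
  Stage 2 carried; the final stage is satisfied.
All stages carried — the insurer prevails.

insurer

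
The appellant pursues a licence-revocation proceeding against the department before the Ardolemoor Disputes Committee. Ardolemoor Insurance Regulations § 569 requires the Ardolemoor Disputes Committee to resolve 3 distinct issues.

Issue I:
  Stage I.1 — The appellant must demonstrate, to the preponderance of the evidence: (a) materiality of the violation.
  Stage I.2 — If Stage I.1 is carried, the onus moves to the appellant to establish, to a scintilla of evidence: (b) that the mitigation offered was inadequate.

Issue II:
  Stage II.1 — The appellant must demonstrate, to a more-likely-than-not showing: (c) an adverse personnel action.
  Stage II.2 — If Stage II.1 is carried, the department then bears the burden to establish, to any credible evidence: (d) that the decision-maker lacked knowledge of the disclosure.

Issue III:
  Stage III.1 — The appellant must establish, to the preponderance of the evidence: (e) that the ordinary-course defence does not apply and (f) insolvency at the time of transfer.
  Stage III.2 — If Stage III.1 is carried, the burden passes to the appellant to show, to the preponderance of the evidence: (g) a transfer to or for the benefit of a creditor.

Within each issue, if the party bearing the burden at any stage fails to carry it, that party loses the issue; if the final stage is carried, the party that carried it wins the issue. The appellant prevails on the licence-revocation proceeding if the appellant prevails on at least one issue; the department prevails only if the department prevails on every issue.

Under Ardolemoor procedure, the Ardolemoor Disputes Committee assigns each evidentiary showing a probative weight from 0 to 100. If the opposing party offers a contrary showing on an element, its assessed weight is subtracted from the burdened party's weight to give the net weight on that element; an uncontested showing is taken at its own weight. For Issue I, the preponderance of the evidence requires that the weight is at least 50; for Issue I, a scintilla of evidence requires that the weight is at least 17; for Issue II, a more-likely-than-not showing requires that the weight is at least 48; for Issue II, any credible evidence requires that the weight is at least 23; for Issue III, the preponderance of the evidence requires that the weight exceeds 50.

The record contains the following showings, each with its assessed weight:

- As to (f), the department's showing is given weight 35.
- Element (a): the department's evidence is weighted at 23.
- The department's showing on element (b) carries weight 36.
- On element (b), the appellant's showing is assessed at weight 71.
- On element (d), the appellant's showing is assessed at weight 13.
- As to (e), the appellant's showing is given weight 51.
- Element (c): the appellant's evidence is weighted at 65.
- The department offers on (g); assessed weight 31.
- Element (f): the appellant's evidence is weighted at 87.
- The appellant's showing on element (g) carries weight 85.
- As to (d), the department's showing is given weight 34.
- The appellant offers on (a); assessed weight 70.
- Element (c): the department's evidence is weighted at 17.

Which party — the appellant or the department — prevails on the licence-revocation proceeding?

appellant

— Issue I —
Stage I.1 — burden on appellant; standard: the preponderance of the evidence (weight is at least 50).
    (a): 70 − 23 = 47 < 50 [not met]
  The appellant does not carry Stage I.1.
So the department prevails on this issue.
— Issue II —
At Stage II.1 the appellant must meet a more-likely-than-not showing (weight is at least 48): on (c) the weight is 65 less the opposing 17 gives net 48, which does reach 48, so (c) meets the standard.
  All elements met. The burden passes to the department.
At Stage II.2 the department must meet any credible evidence (weight is at least 23): on (d) the weight is 34 less the opposing 13 gives net 21, which does not reach 23, so (d) does not meet the standard.
  The department does not carry Stage II.2.
So the appellant prevails on this issue.
— Issue III —
At Stage III.1 the appellant must meet the preponderance of the evidence (weight exceeds 50): on (e) the weight is 51, which does exceed 50, so (e) meets the standard; on (f) the weight is 87 less the opposing 35 gives net 52, which does exceed 50, so (f) meets the standard.
  Stage III.1 carried; the burden remains with the appellant.
At Stage III.2 the appellant must meet the preponderance of the evidence (weight exceeds 50): on (g) the weight is 85 less the opposing 31 gives net 54, which does exceed 50, so (g) meets the standard.
  The appellant carries the last stage.
All stages carried — the appellant prevails on this issue.
Per-issue: Issue I → department; Issue II → appellant; Issue III → appellant. The appellant must prevail on at least one issue; overall, the appellant prevails.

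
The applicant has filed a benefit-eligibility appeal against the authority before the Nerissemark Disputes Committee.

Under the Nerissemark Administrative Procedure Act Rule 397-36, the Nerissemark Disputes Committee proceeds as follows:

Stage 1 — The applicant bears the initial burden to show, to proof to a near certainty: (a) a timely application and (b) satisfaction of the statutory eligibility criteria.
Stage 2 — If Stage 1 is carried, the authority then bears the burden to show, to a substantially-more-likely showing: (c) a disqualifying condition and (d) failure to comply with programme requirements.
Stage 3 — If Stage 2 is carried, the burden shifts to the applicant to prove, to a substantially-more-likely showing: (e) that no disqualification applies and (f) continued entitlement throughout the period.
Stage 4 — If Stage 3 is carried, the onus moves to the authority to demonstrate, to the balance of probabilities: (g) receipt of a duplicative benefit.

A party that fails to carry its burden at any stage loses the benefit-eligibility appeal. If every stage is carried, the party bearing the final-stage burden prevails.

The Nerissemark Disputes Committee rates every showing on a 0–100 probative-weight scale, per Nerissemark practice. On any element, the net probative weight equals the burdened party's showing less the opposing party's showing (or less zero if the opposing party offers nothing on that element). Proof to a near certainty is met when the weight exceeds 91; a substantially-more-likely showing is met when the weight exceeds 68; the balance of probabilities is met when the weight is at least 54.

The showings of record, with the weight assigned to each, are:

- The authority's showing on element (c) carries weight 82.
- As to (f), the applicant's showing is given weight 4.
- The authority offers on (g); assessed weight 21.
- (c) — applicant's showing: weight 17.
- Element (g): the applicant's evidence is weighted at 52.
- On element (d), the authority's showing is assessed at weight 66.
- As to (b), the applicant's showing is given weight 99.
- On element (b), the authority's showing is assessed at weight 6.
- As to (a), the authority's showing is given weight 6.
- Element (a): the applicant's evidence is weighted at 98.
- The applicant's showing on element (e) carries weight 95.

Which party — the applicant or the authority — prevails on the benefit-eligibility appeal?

applicant

Stage 1 (applicant, proof to a near certainty, weight exceeds 91): (a) net 98−6=92 > 91 — meets; (b) net 99−6=93 > 91 — meets.
  All elements met. The burden passes to the authority.
Stage 2 (authority, a substantially-more-likely showing, weight exceeds 68): (c) net 82−17=65 ≤ 68 — fails; (d) 66 ≤ 68 — fails.
  Stage 2 not carried; the authority fails its burden.
The analysis ends at Stage 2; the applicant prevails.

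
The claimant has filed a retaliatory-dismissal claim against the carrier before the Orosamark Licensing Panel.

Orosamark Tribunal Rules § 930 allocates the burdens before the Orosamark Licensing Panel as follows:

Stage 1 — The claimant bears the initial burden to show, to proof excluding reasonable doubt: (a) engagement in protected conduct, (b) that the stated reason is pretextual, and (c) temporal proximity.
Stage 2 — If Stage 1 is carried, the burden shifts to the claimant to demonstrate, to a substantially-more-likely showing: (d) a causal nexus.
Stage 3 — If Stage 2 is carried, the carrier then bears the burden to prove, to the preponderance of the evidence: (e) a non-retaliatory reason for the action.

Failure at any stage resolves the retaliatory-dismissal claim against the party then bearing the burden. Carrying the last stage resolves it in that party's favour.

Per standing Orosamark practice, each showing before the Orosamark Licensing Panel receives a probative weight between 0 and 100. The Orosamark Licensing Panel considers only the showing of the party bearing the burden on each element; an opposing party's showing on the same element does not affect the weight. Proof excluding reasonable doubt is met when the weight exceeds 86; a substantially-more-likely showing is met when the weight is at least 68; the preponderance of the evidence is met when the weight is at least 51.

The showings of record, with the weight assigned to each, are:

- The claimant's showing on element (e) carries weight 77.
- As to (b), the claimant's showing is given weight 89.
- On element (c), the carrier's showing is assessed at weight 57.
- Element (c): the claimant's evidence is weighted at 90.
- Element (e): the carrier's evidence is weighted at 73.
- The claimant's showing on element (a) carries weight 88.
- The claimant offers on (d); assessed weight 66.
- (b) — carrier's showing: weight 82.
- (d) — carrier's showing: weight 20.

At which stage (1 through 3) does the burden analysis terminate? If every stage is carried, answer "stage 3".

At Stage 1 the claimant must meet proof excluding reasonable doubt (weight exceeds 86): on (a) the weight is 88, which does exceed 86, so (a) meets the standard; on (b) the weight is 89 (the carrier's 82 is given no effect), which does exceed 86, so (b) meets the standard; on (c) the weight is 90 (the carrier's 57 is given no effect), > 86, so (c) meets the standard.
  Stage 1 is satisfied; the claimant continues to bear the burden.
At Stage 2 the claimant must meet a substantially-more-likely showing (weight is at least 68): on (d) the weight is 66 (the carrier's 20 is given no effect), < 68, so (d) does not meet the standard.
  Stage 2 not carried; the claimant fails its burden.
The carrier prevails.

stage 2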